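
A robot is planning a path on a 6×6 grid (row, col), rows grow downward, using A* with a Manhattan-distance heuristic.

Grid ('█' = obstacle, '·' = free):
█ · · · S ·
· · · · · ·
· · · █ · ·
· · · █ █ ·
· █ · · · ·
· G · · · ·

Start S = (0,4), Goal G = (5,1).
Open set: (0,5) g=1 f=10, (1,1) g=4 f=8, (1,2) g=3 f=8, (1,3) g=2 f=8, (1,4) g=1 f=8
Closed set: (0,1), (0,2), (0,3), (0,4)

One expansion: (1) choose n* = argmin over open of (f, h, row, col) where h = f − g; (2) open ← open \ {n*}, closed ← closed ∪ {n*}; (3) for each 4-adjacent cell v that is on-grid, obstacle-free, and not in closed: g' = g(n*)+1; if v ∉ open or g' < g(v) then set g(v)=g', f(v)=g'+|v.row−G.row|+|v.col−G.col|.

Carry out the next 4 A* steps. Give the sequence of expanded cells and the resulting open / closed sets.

step 1: expand (1,1) (f=8, h=4) → closed; open now [(0,5) g=1 f=10, (1,0) g=5 f=10, (1,2) g=3 f=8, (1,3) g=2 f=8, (1,4) g=1 f=8, (2,1) g=5 f=8]
step 2: expand (2,1) (f=8, h=3) → closed; open now [(0,5) g=1 f=10, (1,0) g=5 f=10, (1,2) g=3 f=8, (1,3) g=2 f=8, (1,4) g=1 f=8, (2,0) g=6 f=10, (2,2) g=6 f=10, (3,1) g=6 f=8]
step 3: expand (3,1) (f=8, h=2) → closed; open now [(0,5) g=1 f=10, (1,0) g=5 f=10, (1,2) g=3 f=8, (1,3) g=2 f=8, (1,4) g=1 f=8, (2,0) g=6 f=10, (2,2) g=6 f=10, (3,0) g=7 f=10, (3,2) g=7 f=10]
step 4: expand (1,2) (f=8, h=5) → closed; open now [(0,5) g=1 f=10, (1,0) g=5 f=10, (1,3) g=2 f=8, (1,4) g=1 f=8, (2,0) g=6 f=10, (2,2) g=4 f=8, (3,0) g=7 f=10, (3,2) g=7 f=10]

order=[(1,1) → (2,1) → (3,1) → (1,2)]; open=[(0,5) g=1 f=10, (1,0) g=5 f=10, (1,3) g=2 f=8, (1,4) g=1 f=8, (2,0) g=6 f=10, (2,2) g=4 f=8, (3,0) g=7 f=10, (3,2) g=7 f=10]; closed=[(0,1), (0,2), (0,3), (0,4), (1,1), (1,2), (2,1), (3,1)]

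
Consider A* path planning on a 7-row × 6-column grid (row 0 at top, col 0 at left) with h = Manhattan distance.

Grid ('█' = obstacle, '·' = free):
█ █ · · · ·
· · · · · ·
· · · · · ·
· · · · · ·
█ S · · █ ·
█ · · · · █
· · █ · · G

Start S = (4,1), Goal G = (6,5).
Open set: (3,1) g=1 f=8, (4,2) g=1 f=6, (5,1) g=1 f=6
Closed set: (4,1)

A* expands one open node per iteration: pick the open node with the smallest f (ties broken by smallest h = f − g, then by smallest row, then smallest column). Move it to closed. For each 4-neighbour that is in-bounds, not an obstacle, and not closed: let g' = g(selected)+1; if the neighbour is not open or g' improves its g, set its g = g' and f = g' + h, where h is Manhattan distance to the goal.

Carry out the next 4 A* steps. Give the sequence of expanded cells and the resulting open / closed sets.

step 1: expand (4,2) (f=6, h=5) → closed; open now [(3,1) g=1 f=8, (3,2) g=2 f=8, (4,3) g=2 f=6, (5,1) g=1 f=6, (5,2) g=2 f=6]
step 2: expand (4,3) (f=6, h=4) → closed; open now [(3,1) g=1 f=8, (3,2) g=2 f=8, (3,3) g=3 f=8, (5,1) g=1 f=6, (5,2) g=2 f=6, (5,3) g=3 f=6]
step 3: expand (5,3) (f=6, h=3) → closed; open now [(3,1) g=1 f=8, (3,2) g=2 f=8, (3,3) g=3 f=8, (5,1) g=1 f=6, (5,2) g=2 f=6, (5,4) g=4 f=6, (6,3) g=4 f=6]
step 4: expand (5,4) (f=6, h=2) → closed; open now [(3,1) g=1 f=8, (3,2) g=2 f=8, (3,3) g=3 f=8, (5,1) g=1 f=6, (5,2) g=2 f=6, (6,3) g=4 f=6, (6,4) g=5 f=6]

order=[(4,2) → (4,3) → (5,3) → (5,4)]; open=[(3,1) g=1 f=8, (3,2) g=2 f=8, (3,3) g=3 f=8, (5,1) g=1 f=6, (5,2) g=2 f=6, (6,3) g=4 f=6, (6,4) g=5 f=6]; closed=[(4,1), (4,2), (4,3), (5,3), (5,4)]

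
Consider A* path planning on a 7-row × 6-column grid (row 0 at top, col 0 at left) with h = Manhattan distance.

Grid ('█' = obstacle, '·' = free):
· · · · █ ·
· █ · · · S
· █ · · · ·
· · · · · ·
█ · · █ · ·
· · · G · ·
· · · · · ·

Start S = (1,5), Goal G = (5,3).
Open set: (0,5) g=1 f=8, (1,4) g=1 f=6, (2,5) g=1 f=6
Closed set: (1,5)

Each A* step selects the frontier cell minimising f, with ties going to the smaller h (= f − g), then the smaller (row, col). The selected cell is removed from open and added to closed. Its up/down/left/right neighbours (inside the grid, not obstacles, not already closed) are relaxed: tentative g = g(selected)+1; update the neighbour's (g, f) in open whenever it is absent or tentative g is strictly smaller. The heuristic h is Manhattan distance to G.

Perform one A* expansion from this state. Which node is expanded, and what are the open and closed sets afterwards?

step 1: expand (1,4) (f=6, h=5) → closed; open now [(0,5) g=1 f=8, (1,3) g=2 f=6, (2,4) g=2 f=6, (2,5) g=1 f=6]

expanded=(1,4); open=[(0,5) g=1 f=8, (1,3) g=2 f=6, (2,4) g=2 f=6, (2,5) g=1 f=6]; closed=[(1,4), (1,5)]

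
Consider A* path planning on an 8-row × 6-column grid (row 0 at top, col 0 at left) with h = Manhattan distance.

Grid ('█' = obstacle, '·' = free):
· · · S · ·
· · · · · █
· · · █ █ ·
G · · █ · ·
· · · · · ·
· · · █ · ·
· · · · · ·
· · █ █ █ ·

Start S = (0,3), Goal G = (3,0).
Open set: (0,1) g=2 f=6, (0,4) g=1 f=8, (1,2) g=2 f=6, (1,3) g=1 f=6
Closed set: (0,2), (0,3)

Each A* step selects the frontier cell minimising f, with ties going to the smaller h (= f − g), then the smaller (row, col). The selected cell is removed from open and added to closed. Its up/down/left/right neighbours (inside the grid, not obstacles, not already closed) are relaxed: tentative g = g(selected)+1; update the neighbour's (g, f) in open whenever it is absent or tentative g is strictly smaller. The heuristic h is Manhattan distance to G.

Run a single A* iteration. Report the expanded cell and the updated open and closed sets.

step 1: expand (0,1) (f=6, h=4) → closed; open now [(0,0) g=3 f=6, (0,4) g=1 f=8, (1,1) g=3 f=6, (1,2) g=2 f=6, (1,3) g=1 f=6]

expanded=(0,1); open=[(0,0) g=3 f=6, (0,4) g=1 f=8, (1,1) g=3 f=6, (1,2) g=2 f=6, (1,3) g=1 f=6]; closed=[(0,1), (0,2), (0,3)]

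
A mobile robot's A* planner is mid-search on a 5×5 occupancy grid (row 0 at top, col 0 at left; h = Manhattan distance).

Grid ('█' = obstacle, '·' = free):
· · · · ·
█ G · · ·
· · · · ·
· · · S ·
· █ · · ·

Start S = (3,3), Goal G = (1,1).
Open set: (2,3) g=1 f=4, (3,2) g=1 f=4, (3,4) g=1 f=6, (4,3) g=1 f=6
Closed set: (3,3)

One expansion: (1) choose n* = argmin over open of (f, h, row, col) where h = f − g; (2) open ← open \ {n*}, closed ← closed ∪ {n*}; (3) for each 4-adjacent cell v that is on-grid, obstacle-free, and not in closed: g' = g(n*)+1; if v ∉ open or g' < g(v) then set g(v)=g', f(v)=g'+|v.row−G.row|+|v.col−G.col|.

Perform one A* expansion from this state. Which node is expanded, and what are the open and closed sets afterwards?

expanded=(2,3); open=[(1,3) g=2 f=4, (2,2) g=2 f=4, (2,4) g=2 f=6, (3,2) g=1 f=4, (3,4) g=1 f=6, (4,3) g=1 f=6]; closed=[(2,3), (3,3)]

step 1: expand (2,3) (f=4, h=3) → closed; open now [(1,3) g=2 f=4, (2,2) g=2 f=4, (2,4) g=2 f=6, (3,2) g=1 f=4, (3,4) g=1 f=6, (4,3) g=1 f=6]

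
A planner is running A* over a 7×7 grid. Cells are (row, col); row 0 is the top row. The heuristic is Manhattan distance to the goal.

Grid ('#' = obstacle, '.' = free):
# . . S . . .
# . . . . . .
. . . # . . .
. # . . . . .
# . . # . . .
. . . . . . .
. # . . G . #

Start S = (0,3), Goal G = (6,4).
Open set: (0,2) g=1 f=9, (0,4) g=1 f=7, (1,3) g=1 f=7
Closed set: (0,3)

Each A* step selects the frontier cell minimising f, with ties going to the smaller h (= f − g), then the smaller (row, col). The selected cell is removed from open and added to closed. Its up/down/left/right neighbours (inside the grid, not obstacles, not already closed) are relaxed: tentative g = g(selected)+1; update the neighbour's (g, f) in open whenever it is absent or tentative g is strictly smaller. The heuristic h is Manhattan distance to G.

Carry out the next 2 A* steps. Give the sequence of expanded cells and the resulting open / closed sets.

step 1: expand (0,4) (f=7, h=6) → closed; open now [(0,2) g=1 f=9, (0,5) g=2 f=9, (1,3) g=1 f=7, (1,4) g=2 f=7]
step 2: expand (1,4) (f=7, h=5) → closed; open now [(0,2) g=1 f=9, (0,5) g=2 f=9, (1,3) g=1 f=7, (1,5) g=3 f=9, (2,4) g=3 f=7]

order=[(0,4) → (1,4)]; open=[(0,2) g=1 f=9, (0,5) g=2 f=9, (1,3) g=1 f=7, (1,5) g=3 f=9, (2,4) g=3 f=7]; closed=[(0,3), (0,4), (1,4)]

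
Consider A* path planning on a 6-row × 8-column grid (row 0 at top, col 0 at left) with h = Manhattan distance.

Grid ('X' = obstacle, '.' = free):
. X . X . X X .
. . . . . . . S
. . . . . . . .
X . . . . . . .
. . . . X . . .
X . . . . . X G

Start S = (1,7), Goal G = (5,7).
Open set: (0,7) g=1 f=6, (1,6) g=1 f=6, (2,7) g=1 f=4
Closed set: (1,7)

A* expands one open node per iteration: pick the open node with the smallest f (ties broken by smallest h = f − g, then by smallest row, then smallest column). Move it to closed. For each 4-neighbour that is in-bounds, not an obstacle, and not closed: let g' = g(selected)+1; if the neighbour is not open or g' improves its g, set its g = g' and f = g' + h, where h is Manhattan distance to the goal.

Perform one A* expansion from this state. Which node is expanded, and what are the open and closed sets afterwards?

step 1: expand (2,7) (f=4, h=3) → closed; open now [(0,7) g=1 f=6, (1,6) g=1 f=6, (2,6) g=2 f=6, (3,7) g=2 f=4]

expanded=(2,7); open=[(0,7) g=1 f=6, (1,6) g=1 f=6, (2,6) g=2 f=6, (3,7) g=2 f=4]; closed=[(1,7), (2,7)]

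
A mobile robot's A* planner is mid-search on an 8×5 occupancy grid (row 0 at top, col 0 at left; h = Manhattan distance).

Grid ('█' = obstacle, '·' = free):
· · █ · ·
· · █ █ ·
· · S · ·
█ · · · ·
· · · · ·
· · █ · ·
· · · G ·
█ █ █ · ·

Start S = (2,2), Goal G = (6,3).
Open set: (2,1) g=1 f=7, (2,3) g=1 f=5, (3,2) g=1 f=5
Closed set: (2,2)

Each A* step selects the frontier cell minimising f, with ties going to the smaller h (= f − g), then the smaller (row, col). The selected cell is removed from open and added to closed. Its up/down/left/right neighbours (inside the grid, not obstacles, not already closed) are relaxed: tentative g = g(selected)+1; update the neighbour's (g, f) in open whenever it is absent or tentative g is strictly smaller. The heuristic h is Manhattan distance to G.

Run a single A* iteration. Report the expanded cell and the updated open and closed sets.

step 1: expand (2,3) (f=5, h=4) → closed; open now [(2,1) g=1 f=7, (2,4) g=2 f=7, (3,2) g=1 f=5, (3,3) g=2 f=5]

expanded=(2,3); open=[(2,1) g=1 f=7, (2,4) g=2 f=7, (3,2) g=1 f=5, (3,3) g=2 f=5]; closed=[(2,2), (2,3)]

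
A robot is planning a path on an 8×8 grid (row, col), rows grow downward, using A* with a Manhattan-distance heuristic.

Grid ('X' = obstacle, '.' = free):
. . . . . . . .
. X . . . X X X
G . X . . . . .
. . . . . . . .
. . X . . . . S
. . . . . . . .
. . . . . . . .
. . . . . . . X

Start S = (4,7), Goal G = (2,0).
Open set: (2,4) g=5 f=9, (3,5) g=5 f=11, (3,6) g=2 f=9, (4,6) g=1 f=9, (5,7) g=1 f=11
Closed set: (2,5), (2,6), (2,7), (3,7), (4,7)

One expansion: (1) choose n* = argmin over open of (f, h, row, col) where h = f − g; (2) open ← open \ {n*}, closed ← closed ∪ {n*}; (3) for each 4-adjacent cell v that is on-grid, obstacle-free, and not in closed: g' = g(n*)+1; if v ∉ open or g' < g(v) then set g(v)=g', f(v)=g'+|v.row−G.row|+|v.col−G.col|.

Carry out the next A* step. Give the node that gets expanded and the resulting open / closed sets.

step 1: expand (2,4) (f=9, h=4) → closed; open now [(1,4) g=6 f=11, (2,3) g=6 f=9, (3,4) g=6 f=11, (3,5) g=5 f=11, (3,6) g=2 f=9, (4,6) g=1 f=9, (5,7) g=1 f=11]

expanded=(2,4); open=[(1,4) g=6 f=11, (2,3) g=6 f=9, (3,4) g=6 f=11, (3,5) g=5 f=11, (3,6) g=2 f=9, (4,6) g=1 f=9, (5,7) g=1 f=11]; closed=[(2,4), (2,5), (2,6), (2,7), (3,7), (4,7)]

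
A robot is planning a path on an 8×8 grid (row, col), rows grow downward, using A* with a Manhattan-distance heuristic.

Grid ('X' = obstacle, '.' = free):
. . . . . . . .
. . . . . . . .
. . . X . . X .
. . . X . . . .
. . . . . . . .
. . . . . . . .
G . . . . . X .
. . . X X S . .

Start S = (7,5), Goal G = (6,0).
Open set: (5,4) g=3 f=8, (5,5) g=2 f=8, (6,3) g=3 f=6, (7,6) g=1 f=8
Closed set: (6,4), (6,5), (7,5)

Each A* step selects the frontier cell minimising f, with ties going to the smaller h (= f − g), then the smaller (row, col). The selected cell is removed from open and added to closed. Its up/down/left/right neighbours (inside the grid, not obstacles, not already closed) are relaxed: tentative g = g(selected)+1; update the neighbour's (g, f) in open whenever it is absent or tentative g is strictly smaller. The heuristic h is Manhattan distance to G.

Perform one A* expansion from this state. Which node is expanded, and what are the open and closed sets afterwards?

step 1: expand (6,3) (f=6, h=3) → closed; open now [(5,3) g=4 f=8, (5,4) g=3 f=8, (5,5) g=2 f=8, (6,2) g=4 f=6, (7,6) g=1 f=8]

expanded=(6,3); open=[(5,3) g=4 f=8, (5,4) g=3 f=8, (5,5) g=2 f=8, (6,2) g=4 f=6, (7,6) g=1 f=8]; closed=[(6,3), (6,4), (6,5), (7,5)]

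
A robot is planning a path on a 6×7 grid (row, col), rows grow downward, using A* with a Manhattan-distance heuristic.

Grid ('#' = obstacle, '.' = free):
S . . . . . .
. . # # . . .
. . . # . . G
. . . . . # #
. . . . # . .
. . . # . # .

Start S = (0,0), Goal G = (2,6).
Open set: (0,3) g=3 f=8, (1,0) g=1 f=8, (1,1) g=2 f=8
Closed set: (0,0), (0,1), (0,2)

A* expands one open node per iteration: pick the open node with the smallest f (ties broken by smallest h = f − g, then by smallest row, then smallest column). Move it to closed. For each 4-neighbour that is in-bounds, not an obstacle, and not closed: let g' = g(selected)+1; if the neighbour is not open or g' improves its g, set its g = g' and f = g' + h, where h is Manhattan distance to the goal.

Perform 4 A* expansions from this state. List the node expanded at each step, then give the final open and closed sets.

step 1: expand (0,3) (f=8, h=5) → closed; open now [(0,4) g=4 f=8, (1,0) g=1 f=8, (1,1) g=2 f=8]
step 2: expand (0,4) (f=8, h=4) → closed; open now [(0,5) g=5 f=8, (1,0) g=1 f=8, (1,1) g=2 f=8, (1,4) g=5 f=8]
step 3: expand (0,5) (f=8, h=3) → closed; open now [(0,6) g=6 f=8, (1,0) g=1 f=8, (1,1) g=2 f=8, (1,4) g=5 f=8, (1,5) g=6 f=8]
step 4: expand (0,6) (f=8, h=2) → closed; open now [(1,0) g=1 f=8, (1,1) g=2 f=8, (1,4) g=5 f=8, (1,5) g=6 f=8, (1,6) g=7 f=8]

order=[(0,3) → (0,4) → (0,5) → (0,6)]; open=[(1,0) g=1 f=8, (1,1) g=2 f=8, (1,4) g=5 f=8, (1,5) g=6 f=8, (1,6) g=7 f=8]; closed=[(0,0), (0,1), (0,2), (0,3), (0,4), (0,5), (0,6)]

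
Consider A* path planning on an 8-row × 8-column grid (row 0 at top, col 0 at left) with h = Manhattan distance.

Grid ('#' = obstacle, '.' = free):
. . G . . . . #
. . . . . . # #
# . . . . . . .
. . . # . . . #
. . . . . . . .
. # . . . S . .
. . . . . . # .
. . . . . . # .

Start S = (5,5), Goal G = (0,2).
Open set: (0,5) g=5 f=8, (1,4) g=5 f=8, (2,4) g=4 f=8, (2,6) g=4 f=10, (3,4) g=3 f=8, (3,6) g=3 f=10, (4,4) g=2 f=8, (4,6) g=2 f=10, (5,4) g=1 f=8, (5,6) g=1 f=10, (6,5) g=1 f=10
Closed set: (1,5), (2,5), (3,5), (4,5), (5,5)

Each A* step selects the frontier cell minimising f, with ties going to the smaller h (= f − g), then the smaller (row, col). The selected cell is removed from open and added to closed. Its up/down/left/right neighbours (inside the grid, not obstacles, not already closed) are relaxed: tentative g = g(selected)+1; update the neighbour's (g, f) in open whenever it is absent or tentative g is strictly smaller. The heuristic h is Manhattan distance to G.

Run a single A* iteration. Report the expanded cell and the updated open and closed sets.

step 1: expand (0,5) (f=8, h=3) → closed; open now [(0,4) g=6 f=8, (0,6) g=6 f=10, (1,4) g=5 f=8, (2,4) g=4 f=8, (2,6) g=4 f=10, (3,4) g=3 f=8, (3,6) g=3 f=10, (4,4) g=2 f=8, (4,6) g=2 f=10, (5,4) g=1 f=8, (5,6) g=1 f=10, (6,5) g=1 f=10]

expanded=(0,5); open=[(0,4) g=6 f=8, (0,6) g=6 f=10, (1,4) g=5 f=8, (2,4) g=4 f=8, (2,6) g=4 f=10, (3,4) g=3 f=8, (3,6) g=3 f=10, (4,4) g=2 f=8, (4,6) g=2 f=10, (5,4) g=1 f=8, (5,6) g=1 f=10, (6,5) g=1 f=10]; closed=[(0,5), (1,5), (2,5), (3,5), (4,5), (5,5)]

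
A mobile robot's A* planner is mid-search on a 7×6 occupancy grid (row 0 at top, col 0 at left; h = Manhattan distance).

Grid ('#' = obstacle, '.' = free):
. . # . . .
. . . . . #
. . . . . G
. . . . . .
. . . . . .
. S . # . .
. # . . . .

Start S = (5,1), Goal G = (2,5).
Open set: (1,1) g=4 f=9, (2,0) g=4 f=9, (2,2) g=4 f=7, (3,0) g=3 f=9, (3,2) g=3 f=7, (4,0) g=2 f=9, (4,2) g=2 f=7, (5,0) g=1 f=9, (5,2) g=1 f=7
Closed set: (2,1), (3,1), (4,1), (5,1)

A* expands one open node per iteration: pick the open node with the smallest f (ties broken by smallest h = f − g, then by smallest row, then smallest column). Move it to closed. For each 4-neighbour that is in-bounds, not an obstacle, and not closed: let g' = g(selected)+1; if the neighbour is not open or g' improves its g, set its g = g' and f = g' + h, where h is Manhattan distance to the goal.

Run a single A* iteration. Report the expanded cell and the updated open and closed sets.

expanded=(2,2); open=[(1,1) g=4 f=9, (1,2) g=5 f=9, (2,0) g=4 f=9, (2,3) g=5 f=7, (3,0) g=3 f=9, (3,2) g=3 f=7, (4,0) g=2 f=9, (4,2) g=2 f=7, (5,0) g=1 f=9, (5,2) g=1 f=7]; closed=[(2,1), (2,2), (3,1), (4,1), (5,1)]

step 1: expand (2,2) (f=7, h=3) → closed; open now [(1,1) g=4 f=9, (1,2) g=5 f=9, (2,0) g=4 f=9, (2,3) g=5 f=7, (3,0) g=3 f=9, (3,2) g=3 f=7, (4,0) g=2 f=9, (4,2) g=2 f=7, (5,0) g=1 f=9, (5,2) g=1 f=7]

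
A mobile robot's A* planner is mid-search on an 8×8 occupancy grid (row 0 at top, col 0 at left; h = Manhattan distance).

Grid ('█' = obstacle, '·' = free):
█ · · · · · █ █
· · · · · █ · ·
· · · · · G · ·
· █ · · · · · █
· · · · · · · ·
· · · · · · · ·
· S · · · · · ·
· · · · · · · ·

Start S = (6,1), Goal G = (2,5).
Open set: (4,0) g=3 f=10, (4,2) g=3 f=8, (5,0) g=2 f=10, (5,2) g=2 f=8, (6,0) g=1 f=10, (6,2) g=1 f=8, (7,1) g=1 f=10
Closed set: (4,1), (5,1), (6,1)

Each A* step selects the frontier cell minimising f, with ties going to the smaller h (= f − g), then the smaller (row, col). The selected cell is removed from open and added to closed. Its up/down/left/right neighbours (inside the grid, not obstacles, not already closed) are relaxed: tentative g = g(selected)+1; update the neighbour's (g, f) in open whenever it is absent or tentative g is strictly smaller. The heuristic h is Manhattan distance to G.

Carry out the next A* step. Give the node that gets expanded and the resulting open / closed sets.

step 1: expand (4,2) (f=8, h=5) → closed; open now [(3,2) g=4 f=8, (4,0) g=3 f=10, (4,3) g=4 f=8, (5,0) g=2 f=10, (5,2) g=2 f=8, (6,0) g=1 f=10, (6,2) g=1 f=8, (7,1) g=1 f=10]

expanded=(4,2); open=[(3,2) g=4 f=8, (4,0) g=3 f=10, (4,3) g=4 f=8, (5,0) g=2 f=10, (5,2) g=2 f=8, (6,0) g=1 f=10, (6,2) g=1 f=8, (7,1) g=1 f=10]; closed=[(4,1), (4,2), (5,1), (6,1)]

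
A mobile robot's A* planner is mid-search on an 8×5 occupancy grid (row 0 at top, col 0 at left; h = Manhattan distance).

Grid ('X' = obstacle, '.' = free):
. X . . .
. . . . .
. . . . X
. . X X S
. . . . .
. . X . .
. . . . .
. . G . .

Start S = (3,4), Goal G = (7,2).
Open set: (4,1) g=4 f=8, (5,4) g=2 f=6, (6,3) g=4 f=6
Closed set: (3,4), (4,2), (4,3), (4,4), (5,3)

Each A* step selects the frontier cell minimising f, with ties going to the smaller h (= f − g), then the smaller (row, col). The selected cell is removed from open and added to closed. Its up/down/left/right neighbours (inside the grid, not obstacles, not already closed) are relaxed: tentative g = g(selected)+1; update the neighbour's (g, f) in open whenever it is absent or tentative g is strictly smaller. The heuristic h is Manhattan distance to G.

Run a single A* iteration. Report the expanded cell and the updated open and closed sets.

expanded=(6,3); open=[(4,1) g=4 f=8, (5,4) g=2 f=6, (6,2) g=5 f=6, (6,4) g=5 f=8, (7,3) g=5 f=6]; closed=[(3,4), (4,2), (4,3), (4,4), (5,3), (6,3)]

step 1: expand (6,3) (f=6, h=2) → closed; open now [(4,1) g=4 f=8, (5,4) g=2 f=6, (6,2) g=5 f=6, (6,4) g=5 f=8, (7,3) g=5 f=6]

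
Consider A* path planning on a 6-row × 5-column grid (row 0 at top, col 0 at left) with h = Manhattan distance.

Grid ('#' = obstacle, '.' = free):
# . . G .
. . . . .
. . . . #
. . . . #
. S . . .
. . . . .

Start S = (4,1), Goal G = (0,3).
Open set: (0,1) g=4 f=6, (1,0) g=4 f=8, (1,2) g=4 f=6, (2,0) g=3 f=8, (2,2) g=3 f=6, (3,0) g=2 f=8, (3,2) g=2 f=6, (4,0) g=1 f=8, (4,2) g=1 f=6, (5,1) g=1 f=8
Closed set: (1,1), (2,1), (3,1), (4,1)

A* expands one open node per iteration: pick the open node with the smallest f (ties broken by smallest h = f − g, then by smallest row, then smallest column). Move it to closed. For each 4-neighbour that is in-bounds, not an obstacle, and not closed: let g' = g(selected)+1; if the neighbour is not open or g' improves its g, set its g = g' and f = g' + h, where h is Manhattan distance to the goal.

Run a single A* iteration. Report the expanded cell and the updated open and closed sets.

expanded=(0,1); open=[(0,2) g=5 f=6, (1,0) g=4 f=8, (1,2) g=4 f=6, (2,0) g=3 f=8, (2,2) g=3 f=6, (3,0) g=2 f=8, (3,2) g=2 f=6, (4,0) g=1 f=8, (4,2) g=1 f=6, (5,1) g=1 f=8]; closed=[(0,1), (1,1), (2,1), (3,1), (4,1)]

step 1: expand (0,1) (f=6, h=2) → closed; open now [(0,2) g=5 f=6, (1,0) g=4 f=8, (1,2) g=4 f=6, (2,0) g=3 f=8, (2,2) g=3 f=6, (3,0) g=2 f=8, (3,2) g=2 f=6, (4,0) g=1 f=8, (4,2) g=1 f=6, (5,1) g=1 f=8]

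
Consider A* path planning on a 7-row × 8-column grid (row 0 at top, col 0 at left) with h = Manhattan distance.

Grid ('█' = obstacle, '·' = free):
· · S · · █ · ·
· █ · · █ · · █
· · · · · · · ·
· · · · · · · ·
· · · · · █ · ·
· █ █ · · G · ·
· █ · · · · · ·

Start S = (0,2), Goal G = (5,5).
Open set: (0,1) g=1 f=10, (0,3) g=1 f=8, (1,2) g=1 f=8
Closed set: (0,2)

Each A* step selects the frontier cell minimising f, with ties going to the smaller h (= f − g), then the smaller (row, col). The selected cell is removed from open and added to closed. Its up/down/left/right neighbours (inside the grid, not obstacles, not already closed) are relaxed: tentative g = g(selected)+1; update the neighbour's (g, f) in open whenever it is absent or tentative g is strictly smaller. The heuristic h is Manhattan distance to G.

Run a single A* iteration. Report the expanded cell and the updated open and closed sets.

expanded=(0,3); open=[(0,1) g=1 f=10, (0,4) g=2 f=8, (1,2) g=1 f=8, (1,3) g=2 f=8]; closed=[(0,2), (0,3)]

step 1: expand (0,3) (f=8, h=7) → closed; open now [(0,1) g=1 f=10, (0,4) g=2 f=8, (1,2) g=1 f=8, (1,3) g=2 f=8]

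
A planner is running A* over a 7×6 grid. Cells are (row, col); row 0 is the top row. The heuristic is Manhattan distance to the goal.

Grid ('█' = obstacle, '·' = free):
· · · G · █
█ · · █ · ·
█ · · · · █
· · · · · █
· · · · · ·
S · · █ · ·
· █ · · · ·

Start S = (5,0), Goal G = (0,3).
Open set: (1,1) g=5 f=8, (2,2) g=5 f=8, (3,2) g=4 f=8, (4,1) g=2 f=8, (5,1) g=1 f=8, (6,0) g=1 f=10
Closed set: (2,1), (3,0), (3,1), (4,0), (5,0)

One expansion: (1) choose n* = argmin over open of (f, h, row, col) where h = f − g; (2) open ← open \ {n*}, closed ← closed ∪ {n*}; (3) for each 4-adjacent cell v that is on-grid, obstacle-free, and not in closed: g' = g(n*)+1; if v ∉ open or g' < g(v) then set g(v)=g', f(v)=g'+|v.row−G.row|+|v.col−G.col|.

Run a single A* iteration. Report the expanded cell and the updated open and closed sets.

expanded=(1,1); open=[(0,1) g=6 f=8, (1,2) g=6 f=8, (2,2) g=5 f=8, (3,2) g=4 f=8, (4,1) g=2 f=8, (5,1) g=1 f=8, (6,0) g=1 f=10]; closed=[(1,1), (2,1), (3,0), (3,1), (4,0), (5,0)]

step 1: expand (1,1) (f=8, h=3) → closed; open now [(0,1) g=6 f=8, (1,2) g=6 f=8, (2,2) g=5 f=8, (3,2) g=4 f=8, (4,1) g=2 f=8, (5,1) g=1 f=8, (6,0) g=1 f=10]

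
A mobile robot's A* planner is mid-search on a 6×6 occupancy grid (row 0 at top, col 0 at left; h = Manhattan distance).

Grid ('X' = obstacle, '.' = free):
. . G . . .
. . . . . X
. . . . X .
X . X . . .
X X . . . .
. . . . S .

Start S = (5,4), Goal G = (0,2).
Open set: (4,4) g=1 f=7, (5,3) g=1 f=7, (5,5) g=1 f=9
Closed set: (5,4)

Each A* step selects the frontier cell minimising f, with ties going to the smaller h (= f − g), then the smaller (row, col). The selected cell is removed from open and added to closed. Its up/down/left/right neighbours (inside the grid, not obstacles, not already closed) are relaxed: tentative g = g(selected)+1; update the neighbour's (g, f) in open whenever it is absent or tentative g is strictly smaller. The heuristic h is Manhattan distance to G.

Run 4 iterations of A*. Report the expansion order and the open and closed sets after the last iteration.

order=[(4,4) → (3,4) → (3,3) → (2,3)]; open=[(1,3) g=5 f=7, (2,2) g=5 f=7, (3,5) g=3 f=9, (4,3) g=2 f=7, (4,5) g=2 f=9, (5,3) g=1 f=7, (5,5) g=1 f=9]; closed=[(2,3), (3,3), (3,4), (4,4), (5,4)]

step 1: expand (4,4) (f=7, h=6) → closed; open now [(3,4) g=2 f=7, (4,3) g=2 f=7, (4,5) g=2 f=9, (5,3) g=1 f=7, (5,5) g=1 f=9]
step 2: expand (3,4) (f=7, h=5) → closed; open now [(3,3) g=3 f=7, (3,5) g=3 f=9, (4,3) g=2 f=7, (4,5) g=2 f=9, (5,3) g=1 f=7, (5,5) g=1 f=9]
step 3: expand (3,3) (f=7, h=4) → closed; open now [(2,3) g=4 f=7, (3,5) g=3 f=9, (4,3) g=2 f=7, (4,5) g=2 f=9, (5,3) g=1 f=7, (5,5) g=1 f=9]
step 4: expand (2,3) (f=7, h=3) → closed; open now [(1,3) g=5 f=7, (2,2) g=5 f=7, (3,5) g=3 f=9, (4,3) g=2 f=7, (4,5) g=2 f=9, (5,3) g=1 f=7, (5,5) g=1 f=9]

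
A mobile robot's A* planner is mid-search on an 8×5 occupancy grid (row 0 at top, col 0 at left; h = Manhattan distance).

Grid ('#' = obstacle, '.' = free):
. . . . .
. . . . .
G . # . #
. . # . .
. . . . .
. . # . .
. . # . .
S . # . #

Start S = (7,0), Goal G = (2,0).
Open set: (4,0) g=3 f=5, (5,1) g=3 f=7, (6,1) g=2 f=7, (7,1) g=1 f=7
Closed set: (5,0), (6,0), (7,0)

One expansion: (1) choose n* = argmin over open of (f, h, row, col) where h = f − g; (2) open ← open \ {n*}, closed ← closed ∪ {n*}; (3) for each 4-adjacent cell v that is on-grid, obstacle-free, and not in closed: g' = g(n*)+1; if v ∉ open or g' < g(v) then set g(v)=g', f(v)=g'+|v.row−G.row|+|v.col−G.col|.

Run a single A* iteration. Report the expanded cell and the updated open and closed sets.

step 1: expand (4,0) (f=5, h=2) → closed; open now [(3,0) g=4 f=5, (4,1) g=4 f=7, (5,1) g=3 f=7, (6,1) g=2 f=7, (7,1) g=1 f=7]

expanded=(4,0); open=[(3,0) g=4 f=5, (4,1) g=4 f=7, (5,1) g=3 f=7, (6,1) g=2 f=7, (7,1) g=1 f=7]; closed=[(4,0), (5,0), (6,0), (7,0)]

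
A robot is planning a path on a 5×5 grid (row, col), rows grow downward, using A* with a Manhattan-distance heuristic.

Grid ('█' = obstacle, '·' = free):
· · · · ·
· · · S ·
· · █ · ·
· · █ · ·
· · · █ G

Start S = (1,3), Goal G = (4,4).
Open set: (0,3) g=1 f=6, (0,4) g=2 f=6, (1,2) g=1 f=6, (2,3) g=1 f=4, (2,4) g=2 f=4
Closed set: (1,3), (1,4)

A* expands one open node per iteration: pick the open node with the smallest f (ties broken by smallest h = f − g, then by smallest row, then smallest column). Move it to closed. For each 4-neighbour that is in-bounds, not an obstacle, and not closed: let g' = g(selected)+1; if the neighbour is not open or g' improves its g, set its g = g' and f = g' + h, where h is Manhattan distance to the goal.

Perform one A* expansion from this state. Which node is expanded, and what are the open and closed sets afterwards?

step 1: expand (2,4) (f=4, h=2) → closed; open now [(0,3) g=1 f=6, (0,4) g=2 f=6, (1,2) g=1 f=6, (2,3) g=1 f=4, (3,4) g=3 f=4]

expanded=(2,4); open=[(0,3) g=1 f=6, (0,4) g=2 f=6, (1,2) g=1 f=6, (2,3) g=1 f=4, (3,4) g=3 f=4]; closed=[(1,3), (1,4), (2,4)]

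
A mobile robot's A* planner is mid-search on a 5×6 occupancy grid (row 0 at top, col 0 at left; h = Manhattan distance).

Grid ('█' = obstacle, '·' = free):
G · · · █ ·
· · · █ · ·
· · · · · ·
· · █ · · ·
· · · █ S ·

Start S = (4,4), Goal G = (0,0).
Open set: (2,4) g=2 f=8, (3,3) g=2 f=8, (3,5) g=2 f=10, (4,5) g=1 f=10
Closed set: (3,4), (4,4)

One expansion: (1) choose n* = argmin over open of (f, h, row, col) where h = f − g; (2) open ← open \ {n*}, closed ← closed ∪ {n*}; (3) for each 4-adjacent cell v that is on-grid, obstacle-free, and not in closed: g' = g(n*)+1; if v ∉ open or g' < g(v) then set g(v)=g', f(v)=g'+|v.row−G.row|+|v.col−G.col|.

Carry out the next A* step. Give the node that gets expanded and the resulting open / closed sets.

step 1: expand (2,4) (f=8, h=6) → closed; open now [(1,4) g=3 f=8, (2,3) g=3 f=8, (2,5) g=3 f=10, (3,3) g=2 f=8, (3,5) g=2 f=10, (4,5) g=1 f=10]

expanded=(2,4); open=[(1,4) g=3 f=8, (2,3) g=3 f=8, (2,5) g=3 f=10, (3,3) g=2 f=8, (3,5) g=2 f=10, (4,5) g=1 f=10]; closed=[(2,4), (3,4), (4,4)]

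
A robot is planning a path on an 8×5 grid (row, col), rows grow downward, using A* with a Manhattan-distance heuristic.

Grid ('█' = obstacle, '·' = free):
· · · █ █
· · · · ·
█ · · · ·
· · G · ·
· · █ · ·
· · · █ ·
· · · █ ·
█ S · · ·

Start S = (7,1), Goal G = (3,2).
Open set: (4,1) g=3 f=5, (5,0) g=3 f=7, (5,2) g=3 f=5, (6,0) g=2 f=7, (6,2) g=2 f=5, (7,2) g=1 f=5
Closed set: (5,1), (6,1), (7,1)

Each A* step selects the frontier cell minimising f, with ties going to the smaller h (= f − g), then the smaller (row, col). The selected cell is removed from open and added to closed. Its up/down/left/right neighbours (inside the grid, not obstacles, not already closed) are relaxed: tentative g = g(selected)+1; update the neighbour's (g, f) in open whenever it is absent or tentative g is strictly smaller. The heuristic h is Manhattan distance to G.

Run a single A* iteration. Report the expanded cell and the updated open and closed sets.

step 1: expand (4,1) (f=5, h=2) → closed; open now [(3,1) g=4 f=5, (4,0) g=4 f=7, (5,0) g=3 f=7, (5,2) g=3 f=5, (6,0) g=2 f=7, (6,2) g=2 f=5, (7,2) g=1 f=5]

expanded=(4,1); open=[(3,1) g=4 f=5, (4,0) g=4 f=7, (5,0) g=3 f=7, (5,2) g=3 f=5, (6,0) g=2 f=7, (6,2) g=2 f=5, (7,2) g=1 f=5]; closed=[(4,1), (5,1), (6,1), (7,1)]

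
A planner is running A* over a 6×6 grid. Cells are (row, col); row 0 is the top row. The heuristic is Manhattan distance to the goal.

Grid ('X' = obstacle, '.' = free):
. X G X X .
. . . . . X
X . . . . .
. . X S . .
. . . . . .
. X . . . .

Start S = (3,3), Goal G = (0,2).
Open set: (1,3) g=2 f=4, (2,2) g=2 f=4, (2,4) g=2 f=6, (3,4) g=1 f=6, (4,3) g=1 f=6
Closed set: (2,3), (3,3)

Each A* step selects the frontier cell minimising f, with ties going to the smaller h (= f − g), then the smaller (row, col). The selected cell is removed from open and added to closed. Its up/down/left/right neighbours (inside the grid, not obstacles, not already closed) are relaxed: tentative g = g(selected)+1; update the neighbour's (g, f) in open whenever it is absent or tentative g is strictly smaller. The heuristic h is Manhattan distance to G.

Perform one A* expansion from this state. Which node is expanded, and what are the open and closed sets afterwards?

expanded=(1,3); open=[(1,2) g=3 f=4, (1,4) g=3 f=6, (2,2) g=2 f=4, (2,4) g=2 f=6, (3,4) g=1 f=6, (4,3) g=1 f=6]; closed=[(1,3), (2,3), (3,3)]

step 1: expand (1,3) (f=4, h=2) → closed; open now [(1,2) g=3 f=4, (1,4) g=3 f=6, (2,2) g=2 f=4, (2,4) g=2 f=6, (3,4) g=1 f=6, (4,3) g=1 f=6]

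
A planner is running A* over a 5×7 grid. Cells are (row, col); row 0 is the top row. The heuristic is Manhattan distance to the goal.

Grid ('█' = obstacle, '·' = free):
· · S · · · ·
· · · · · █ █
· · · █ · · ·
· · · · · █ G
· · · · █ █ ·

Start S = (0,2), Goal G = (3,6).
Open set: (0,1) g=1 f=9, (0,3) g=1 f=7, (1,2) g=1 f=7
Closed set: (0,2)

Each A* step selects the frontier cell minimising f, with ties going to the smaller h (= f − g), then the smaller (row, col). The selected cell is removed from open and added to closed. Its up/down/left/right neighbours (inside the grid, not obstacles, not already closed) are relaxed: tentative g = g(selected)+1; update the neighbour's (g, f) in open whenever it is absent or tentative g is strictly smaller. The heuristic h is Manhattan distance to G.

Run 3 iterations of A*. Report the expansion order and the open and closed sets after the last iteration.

order=[(0,3) → (0,4) → (0,5)]; open=[(0,1) g=1 f=9, (0,6) g=4 f=7, (1,2) g=1 f=7, (1,3) g=2 f=7, (1,4) g=3 f=7]; closed=[(0,2), (0,3), (0,4), (0,5)]

step 1: expand (0,3) (f=7, h=6) → closed; open now [(0,1) g=1 f=9, (0,4) g=2 f=7, (1,2) g=1 f=7, (1,3) g=2 f=7]
step 2: expand (0,4) (f=7, h=5) → closed; open now [(0,1) g=1 f=9, (0,5) g=3 f=7, (1,2) g=1 f=7, (1,3) g=2 f=7, (1,4) g=3 f=7]
step 3: expand (0,5) (f=7, h=4) → closed; open now [(0,1) g=1 f=9, (0,6) g=4 f=7, (1,2) g=1 f=7, (1,3) g=2 f=7, (1,4) g=3 f=7]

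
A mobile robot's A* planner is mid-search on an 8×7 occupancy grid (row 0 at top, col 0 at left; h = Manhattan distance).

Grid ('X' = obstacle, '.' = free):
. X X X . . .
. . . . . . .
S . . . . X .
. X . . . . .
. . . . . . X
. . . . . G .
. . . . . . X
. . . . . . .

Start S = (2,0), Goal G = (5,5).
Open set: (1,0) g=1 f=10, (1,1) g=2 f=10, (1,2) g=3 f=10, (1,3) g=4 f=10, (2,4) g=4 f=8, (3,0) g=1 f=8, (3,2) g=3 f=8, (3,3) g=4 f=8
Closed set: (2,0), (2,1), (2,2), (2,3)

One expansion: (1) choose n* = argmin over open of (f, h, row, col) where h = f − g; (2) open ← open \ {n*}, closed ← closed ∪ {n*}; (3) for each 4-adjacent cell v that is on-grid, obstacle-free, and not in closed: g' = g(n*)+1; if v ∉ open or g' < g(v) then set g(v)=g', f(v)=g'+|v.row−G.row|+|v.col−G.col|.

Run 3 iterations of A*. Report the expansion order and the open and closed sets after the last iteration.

step 1: expand (2,4) (f=8, h=4) → closed; open now [(1,0) g=1 f=10, (1,1) g=2 f=10, (1,2) g=3 f=10, (1,3) g=4 f=10, (1,4) g=5 f=10, (3,0) g=1 f=8, (3,2) g=3 f=8, (3,3) g=4 f=8, (3,4) g=5 f=8]
step 2: expand (3,4) (f=8, h=3) → closed; open now [(1,0) g=1 f=10, (1,1) g=2 f=10, (1,2) g=3 f=10, (1,3) g=4 f=10, (1,4) g=5 f=10, (3,0) g=1 f=8, (3,2) g=3 f=8, (3,3) g=4 f=8, (3,5) g=6 f=8, (4,4) g=6 f=8]
step 3: expand (3,5) (f=8, h=2) → closed; open now [(1,0) g=1 f=10, (1,1) g=2 f=10, (1,2) g=3 f=10, (1,3) g=4 f=10, (1,4) g=5 f=10, (3,0) g=1 f=8, (3,2) g=3 f=8, (3,3) g=4 f=8, (3,6) g=7 f=10, (4,4) g=6 f=8, (4,5) g=7 f=8]

order=[(2,4) → (3,4) → (3,5)]; open=[(1,0) g=1 f=10, (1,1) g=2 f=10, (1,2) g=3 f=10, (1,3) g=4 f=10, (1,4) g=5 f=10, (3,0) g=1 f=8, (3,2) g=3 f=8, (3,3) g=4 f=8, (3,6) g=7 f=10, (4,4) g=6 f=8, (4,5) g=7 f=8]; closed=[(2,0), (2,1), (2,2), (2,3), (2,4), (3,4), (3,5)]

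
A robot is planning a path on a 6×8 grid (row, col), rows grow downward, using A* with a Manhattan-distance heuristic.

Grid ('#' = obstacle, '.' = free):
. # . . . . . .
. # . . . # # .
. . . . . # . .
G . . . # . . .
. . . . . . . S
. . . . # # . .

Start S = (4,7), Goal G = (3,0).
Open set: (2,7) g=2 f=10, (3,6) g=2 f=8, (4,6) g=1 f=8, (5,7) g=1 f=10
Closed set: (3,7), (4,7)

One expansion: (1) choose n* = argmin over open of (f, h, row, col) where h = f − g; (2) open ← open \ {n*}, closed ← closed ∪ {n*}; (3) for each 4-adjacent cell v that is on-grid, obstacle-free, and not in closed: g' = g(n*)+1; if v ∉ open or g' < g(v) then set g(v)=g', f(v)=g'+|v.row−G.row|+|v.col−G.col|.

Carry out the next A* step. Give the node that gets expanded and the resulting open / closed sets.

step 1: expand (3,6) (f=8, h=6) → closed; open now [(2,6) g=3 f=10, (2,7) g=2 f=10, (3,5) g=3 f=8, (4,6) g=1 f=8, (5,7) g=1 f=10]

expanded=(3,6); open=[(2,6) g=3 f=10, (2,7) g=2 f=10, (3,5) g=3 f=8, (4,6) g=1 f=8, (5,7) g=1 f=10]; closed=[(3,6), (3,7), (4,7)]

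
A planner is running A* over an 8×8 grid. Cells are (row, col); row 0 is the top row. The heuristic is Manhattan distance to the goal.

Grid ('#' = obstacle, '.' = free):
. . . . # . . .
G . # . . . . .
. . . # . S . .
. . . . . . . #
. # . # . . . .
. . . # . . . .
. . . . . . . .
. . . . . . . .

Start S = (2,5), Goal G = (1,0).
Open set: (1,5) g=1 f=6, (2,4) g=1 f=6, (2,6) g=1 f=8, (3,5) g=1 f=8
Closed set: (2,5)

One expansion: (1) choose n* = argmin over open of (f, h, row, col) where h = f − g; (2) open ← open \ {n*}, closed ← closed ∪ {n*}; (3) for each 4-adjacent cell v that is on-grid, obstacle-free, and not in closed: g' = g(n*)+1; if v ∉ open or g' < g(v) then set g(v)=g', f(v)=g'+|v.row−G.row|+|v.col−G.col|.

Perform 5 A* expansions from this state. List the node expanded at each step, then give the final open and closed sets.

order=[(1,5) → (1,4) → (1,3) → (2,4) → (0,3)]; open=[(0,2) g=5 f=8, (0,5) g=2 f=8, (1,6) g=2 f=8, (2,6) g=1 f=8, (3,4) g=2 f=8, (3,5) g=1 f=8]; closed=[(0,3), (1,3), (1,4), (1,5), (2,4), (2,5)]

step 1: expand (1,5) (f=6, h=5) → closed; open now [(0,5) g=2 f=8, (1,4) g=2 f=6, (1,6) g=2 f=8, (2,4) g=1 f=6, (2,6) g=1 f=8, (3,5) g=1 f=8]
step 2: expand (1,4) (f=6, h=4) → closed; open now [(0,5) g=2 f=8, (1,3) g=3 f=6, (1,6) g=2 f=8, (2,4) g=1 f=6, (2,6) g=1 f=8, (3,5) g=1 f=8]
step 3: expand (1,3) (f=6, h=3) → closed; open now [(0,3) g=4 f=8, (0,5) g=2 f=8, (1,6) g=2 f=8, (2,4) g=1 f=6, (2,6) g=1 f=8, (3,5) g=1 f=8]
step 4: expand (2,4) (f=6, h=5) → closed; open now [(0,3) g=4 f=8, (0,5) g=2 f=8, (1,6) g=2 f=8, (2,6) g=1 f=8, (3,4) g=2 f=8, (3,5) g=1 f=8]
step 5: expand (0,3) (f=8, h=4) → closed; open now [(0,2) g=5 f=8, (0,5) g=2 f=8, (1,6) g=2 f=8, (2,6) g=1 f=8, (3,4) g=2 f=8, (3,5) g=1 f=8]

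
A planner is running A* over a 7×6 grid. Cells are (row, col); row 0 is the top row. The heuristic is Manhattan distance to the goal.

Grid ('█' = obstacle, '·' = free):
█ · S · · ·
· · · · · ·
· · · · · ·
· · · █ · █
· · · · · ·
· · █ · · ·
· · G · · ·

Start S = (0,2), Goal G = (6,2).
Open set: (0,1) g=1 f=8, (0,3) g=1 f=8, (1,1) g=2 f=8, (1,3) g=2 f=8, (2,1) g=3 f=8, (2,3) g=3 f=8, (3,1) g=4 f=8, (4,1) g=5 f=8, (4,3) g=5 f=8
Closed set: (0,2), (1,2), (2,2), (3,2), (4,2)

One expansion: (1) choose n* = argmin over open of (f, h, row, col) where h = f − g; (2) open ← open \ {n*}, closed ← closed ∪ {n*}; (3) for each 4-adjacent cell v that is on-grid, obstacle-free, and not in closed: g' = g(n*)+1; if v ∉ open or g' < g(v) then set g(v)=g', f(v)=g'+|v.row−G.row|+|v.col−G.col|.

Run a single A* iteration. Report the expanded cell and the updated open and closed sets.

step 1: expand (4,1) (f=8, h=3) → closed; open now [(0,1) g=1 f=8, (0,3) g=1 f=8, (1,1) g=2 f=8, (1,3) g=2 f=8, (2,1) g=3 f=8, (2,3) g=3 f=8, (3,1) g=4 f=8, (4,0) g=6 f=10, (4,3) g=5 f=8, (5,1) g=6 f=8]

expanded=(4,1); open=[(0,1) g=1 f=8, (0,3) g=1 f=8, (1,1) g=2 f=8, (1,3) g=2 f=8, (2,1) g=3 f=8, (2,3) g=3 f=8, (3,1) g=4 f=8, (4,0) g=6 f=10, (4,3) g=5 f=8, (5,1) g=6 f=8]; closed=[(0,2), (1,2), (2,2), (3,2), (4,1), (4,2)]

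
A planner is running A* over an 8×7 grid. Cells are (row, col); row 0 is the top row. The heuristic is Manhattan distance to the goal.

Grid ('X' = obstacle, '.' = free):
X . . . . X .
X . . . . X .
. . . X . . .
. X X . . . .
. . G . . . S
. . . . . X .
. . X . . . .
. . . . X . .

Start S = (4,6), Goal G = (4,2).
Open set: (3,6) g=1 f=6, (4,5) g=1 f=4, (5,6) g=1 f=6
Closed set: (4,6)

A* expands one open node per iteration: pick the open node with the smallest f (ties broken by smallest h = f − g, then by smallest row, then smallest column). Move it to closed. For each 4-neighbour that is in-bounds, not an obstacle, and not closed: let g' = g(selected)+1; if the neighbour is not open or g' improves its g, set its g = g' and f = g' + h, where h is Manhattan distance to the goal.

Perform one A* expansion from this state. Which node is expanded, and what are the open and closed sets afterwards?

expanded=(4,5); open=[(3,5) g=2 f=6, (3,6) g=1 f=6, (4,4) g=2 f=4, (5,6) g=1 f=6]; closed=[(4,5), (4,6)]

step 1: expand (4,5) (f=4, h=3) → closed; open now [(3,5) g=2 f=6, (3,6) g=1 f=6, (4,4) g=2 f=4, (5,6) g=1 f=6]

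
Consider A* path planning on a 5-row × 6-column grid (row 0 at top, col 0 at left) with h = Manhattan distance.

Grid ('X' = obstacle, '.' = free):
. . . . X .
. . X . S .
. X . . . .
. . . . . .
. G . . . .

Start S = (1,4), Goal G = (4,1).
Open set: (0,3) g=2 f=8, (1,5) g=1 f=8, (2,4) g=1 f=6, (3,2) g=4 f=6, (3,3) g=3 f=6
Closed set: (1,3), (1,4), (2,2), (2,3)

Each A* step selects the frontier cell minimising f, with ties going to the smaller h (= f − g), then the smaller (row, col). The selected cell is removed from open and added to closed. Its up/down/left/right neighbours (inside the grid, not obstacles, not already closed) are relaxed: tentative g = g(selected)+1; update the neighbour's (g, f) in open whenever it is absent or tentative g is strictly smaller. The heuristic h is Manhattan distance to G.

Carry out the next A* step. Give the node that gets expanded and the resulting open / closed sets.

expanded=(3,2); open=[(0,3) g=2 f=8, (1,5) g=1 f=8, (2,4) g=1 f=6, (3,1) g=5 f=6, (3,3) g=3 f=6, (4,2) g=5 f=6]; closed=[(1,3), (1,4), (2,2), (2,3), (3,2)]

step 1: expand (3,2) (f=6, h=2) → closed; open now [(0,3) g=2 f=8, (1,5) g=1 f=8, (2,4) g=1 f=6, (3,1) g=5 f=6, (3,3) g=3 f=6, (4,2) g=5 f=6]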